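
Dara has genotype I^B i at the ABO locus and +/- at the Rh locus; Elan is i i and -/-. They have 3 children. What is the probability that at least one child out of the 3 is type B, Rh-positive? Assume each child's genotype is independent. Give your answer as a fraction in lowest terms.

37/64

ABO cross I^B i × i i → 1/2 O, 1/2 B.
Rh cross +/- × -/- → 1/2 Rh+, 1/2 Rh-; so P(type B, Rh-positive) = 1/2 × 1/2 = 1/4 per child.
P(none) = (3/4)^3 = 27/64; P(at least one) = 1 − 27/64 = 37/64.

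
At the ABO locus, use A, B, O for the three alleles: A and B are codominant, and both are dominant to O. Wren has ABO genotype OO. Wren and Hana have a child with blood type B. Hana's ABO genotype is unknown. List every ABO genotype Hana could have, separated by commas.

AB, BB, BO

For each candidate genotype of Hana, check whether crossing it with OO can produce every observed child phenotype.
  AA → possible child types {A} ✗
  AB → possible child types {A, B} ✓
  AO → possible child types {O, A} ✗
  BB → possible child types {B} ✓
  BO → possible child types {O, B} ✓
  OO → possible child types {O} ✗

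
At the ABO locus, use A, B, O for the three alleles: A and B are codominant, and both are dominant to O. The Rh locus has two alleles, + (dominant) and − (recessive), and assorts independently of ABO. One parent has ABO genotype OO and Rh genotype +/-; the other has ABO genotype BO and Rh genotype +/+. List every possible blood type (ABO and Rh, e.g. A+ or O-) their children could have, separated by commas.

O+, B+

Gametes from OO × BO give offspring ABO genotypes BO, OO, i.e. phenotypes O, B.
Rh cross +/- × +/+ → phenotypes Rh+.
Combining independently: O+, B+.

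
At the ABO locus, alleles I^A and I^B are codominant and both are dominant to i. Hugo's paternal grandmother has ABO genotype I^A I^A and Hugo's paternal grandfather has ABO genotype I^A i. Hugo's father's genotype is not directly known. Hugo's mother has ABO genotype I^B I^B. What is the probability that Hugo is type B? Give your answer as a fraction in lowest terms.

Hugo's father's ABO genotype from I^A I^A × I^A i: 1/2 I^A I^A, 1/2 I^A i.
Crossing each possibility with the mother I^B I^B and summing P(type B): 1/2·0 + 1/2·1/2 = 1/4.

1/4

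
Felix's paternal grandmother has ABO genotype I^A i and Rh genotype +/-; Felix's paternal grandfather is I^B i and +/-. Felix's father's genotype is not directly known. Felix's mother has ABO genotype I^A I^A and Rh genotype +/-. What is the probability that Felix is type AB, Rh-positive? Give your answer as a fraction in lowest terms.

Felix's father's ABO genotype from I^A i × I^B i: 1/4 I^A I^B, 1/4 I^A i, 1/4 I^B i, 1/4 i i.
Crossing each possibility with the mother I^A I^A and summing P(type AB): 1/4·1/2 + 1/4·0 + 1/4·1/2 + 1/4·0 = 1/4.
Similarly for Rh via the father's Rh distribution: P(Rh+) = 3/4.
Independent loci: 1/4 × 3/4 = 3/16.

3/16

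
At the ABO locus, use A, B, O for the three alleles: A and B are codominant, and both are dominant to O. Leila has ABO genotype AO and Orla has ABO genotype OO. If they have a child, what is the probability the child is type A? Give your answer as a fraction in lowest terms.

1/2

ABO cross AO × OO → offspring phenotypes: 1/2 O, 1/2 A.
So P(type A) = 1/2.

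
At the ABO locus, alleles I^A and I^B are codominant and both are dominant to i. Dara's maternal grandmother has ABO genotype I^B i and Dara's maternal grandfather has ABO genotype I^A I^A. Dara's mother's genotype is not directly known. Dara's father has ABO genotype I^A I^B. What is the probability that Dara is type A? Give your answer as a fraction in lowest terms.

Dara's mother's ABO genotype from I^B i × I^A I^A: 1/2 I^A I^B, 1/2 I^A i.
Crossing each possibility with the father I^A I^B and summing P(type A): 1/2·1/4 + 1/2·1/2 = 3/8.

3/8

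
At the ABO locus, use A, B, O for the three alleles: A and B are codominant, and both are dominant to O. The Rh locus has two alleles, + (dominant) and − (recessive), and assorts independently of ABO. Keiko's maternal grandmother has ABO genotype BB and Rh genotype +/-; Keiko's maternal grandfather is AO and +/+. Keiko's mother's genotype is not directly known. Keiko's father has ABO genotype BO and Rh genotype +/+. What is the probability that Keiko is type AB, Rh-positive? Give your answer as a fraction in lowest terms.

Keiko's mother's ABO genotype from BB × AO: 1/2 AB, 1/2 BO.
Crossing each possibility with the father BO and summing P(type AB): 1/2·1/4 + 1/2·0 = 1/8.
Similarly for Rh via the mother's Rh distribution: P(Rh+) = 1.
Independent loci: 1/8 × 1 = 1/8.

1/8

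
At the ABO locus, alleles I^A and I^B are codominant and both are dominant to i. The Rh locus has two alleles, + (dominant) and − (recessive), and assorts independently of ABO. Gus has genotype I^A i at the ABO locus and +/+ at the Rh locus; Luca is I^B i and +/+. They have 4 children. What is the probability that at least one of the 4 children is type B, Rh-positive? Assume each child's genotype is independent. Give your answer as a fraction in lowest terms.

ABO cross I^A i × I^B i → 1/4 O, 1/4 A, 1/4 B, 1/4 AB.
Rh cross +/+ × +/+ → 1 Rh+; so P(type B, Rh-positive) = 1/4 × 1 = 1/4 per child.
P(none) = (3/4)^4 = 81/256; P(at least one) = 1 − 81/256 = 175/256.

175/256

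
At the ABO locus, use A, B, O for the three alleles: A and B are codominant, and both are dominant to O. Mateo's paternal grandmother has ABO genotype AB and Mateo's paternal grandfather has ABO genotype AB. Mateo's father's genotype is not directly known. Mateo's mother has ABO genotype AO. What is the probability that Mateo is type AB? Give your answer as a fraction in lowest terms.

1/4

Mateo's father's ABO genotype from AB × AB: 1/4 AA, 1/2 AB, 1/4 BB.
Crossing each possibility with the mother AO and summing P(type AB): 1/4·0 + 1/2·1/4 + 1/4·1/2 = 1/4.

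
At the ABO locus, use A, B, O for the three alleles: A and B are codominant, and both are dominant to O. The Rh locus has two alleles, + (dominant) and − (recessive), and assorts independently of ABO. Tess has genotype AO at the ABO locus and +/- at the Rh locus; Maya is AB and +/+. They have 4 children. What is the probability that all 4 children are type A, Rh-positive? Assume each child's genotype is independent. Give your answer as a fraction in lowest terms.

ABO cross AO × AB → 1/2 A, 1/4 B, 1/4 AB.
Rh cross +/- × +/+ → 1 Rh+; so P(type A, Rh-positive) = 1/2 × 1 = 1/2 per child.
All 4 independent: (1/2)^4 = 1/16.

1/16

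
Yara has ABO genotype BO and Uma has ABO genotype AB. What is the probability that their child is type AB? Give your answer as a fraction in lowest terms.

ABO cross BO × AB → offspring phenotypes: 1/4 A, 1/2 B, 1/4 AB.
So P(type AB) = 1/4.

1/4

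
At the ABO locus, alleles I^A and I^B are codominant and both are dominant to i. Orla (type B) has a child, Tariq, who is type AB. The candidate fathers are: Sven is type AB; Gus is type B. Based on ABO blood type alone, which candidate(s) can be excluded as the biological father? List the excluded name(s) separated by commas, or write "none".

A candidate is excluded only if no genotype consistent with his phenotype could produce a type AB child with a type B mother.
Gus (type B): no genotype consistent with that phenotype can produce a type-AB child with a type-B mother.

Gus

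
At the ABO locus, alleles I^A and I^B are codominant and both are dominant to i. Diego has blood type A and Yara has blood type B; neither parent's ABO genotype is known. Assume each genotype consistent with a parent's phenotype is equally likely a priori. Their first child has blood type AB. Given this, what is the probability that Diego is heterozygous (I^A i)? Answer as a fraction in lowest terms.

Possible genotypes: Diego ∈ {I^A I^A, I^A i}; Yara ∈ {I^B I^B, I^B i}.
Weight each parental genotype pair by prior × P(type-AB child):
  I^A I^A × I^B I^B: posterior weight 4/9.
  I^A I^A × I^B i: posterior weight 2/9.
  I^A i × I^B I^B: posterior weight 2/9.
  I^A i × I^B i: posterior weight 1/9.
Sum the posterior weight over pairs where Diego is I^A i: 1/3.

1/3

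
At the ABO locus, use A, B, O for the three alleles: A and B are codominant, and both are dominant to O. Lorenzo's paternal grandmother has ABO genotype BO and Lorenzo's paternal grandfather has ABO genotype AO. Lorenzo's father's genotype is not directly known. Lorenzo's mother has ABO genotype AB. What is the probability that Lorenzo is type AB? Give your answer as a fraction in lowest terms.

Lorenzo's father's ABO genotype from BO × AO: 1/4 AB, 1/4 AO, 1/4 BO, 1/4 OO.
Crossing each possibility with the mother AB and summing P(type AB): 1/4·1/2 + 1/4·1/4 + 1/4·1/4 + 1/4·0 = 1/4.

1/4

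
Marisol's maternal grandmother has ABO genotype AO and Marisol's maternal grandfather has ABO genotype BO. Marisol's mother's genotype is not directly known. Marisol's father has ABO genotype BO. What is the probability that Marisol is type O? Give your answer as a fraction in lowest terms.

1/4

Marisol's mother's ABO genotype from AO × BO: 1/4 AB, 1/4 AO, 1/4 BO, 1/4 OO.
Crossing each possibility with the father BO and summing P(type O): 1/4·0 + 1/4·1/4 + 1/4·1/4 + 1/4·1/2 = 1/4.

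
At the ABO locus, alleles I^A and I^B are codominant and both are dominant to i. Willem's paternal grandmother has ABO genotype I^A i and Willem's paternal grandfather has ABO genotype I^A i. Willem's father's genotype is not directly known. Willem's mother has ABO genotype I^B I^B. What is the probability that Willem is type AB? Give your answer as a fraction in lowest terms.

Willem's father's ABO genotype from I^A i × I^A i: 1/4 I^A I^A, 1/2 I^A i, 1/4 i i.
Crossing each possibility with the mother I^B I^B and summing P(type AB): 1/4·1 + 1/2·1/2 + 1/4·0 = 1/2.

1/2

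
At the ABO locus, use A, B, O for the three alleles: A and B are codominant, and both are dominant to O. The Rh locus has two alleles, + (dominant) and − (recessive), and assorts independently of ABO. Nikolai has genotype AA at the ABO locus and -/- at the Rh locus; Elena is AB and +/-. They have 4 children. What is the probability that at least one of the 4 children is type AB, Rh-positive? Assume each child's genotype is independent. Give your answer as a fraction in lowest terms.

175/256

ABO cross AA × AB → 1/2 A, 1/2 AB.
Rh cross -/- × +/- → 1/2 Rh+, 1/2 Rh-; so P(type AB, Rh-positive) = 1/2 × 1/2 = 1/4 per child.
P(none) = (3/4)^4 = 81/256; P(at least one) = 1 − 81/256 = 175/256.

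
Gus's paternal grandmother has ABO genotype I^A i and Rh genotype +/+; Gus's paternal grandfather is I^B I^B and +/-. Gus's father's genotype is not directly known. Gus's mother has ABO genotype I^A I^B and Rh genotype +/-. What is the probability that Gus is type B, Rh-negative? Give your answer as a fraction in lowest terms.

Gus's father's ABO genotype from I^A i × I^B I^B: 1/2 I^A I^B, 1/2 I^B i.
Crossing each possibility with the mother I^A I^B and summing P(type B): 1/2·1/4 + 1/2·1/2 = 3/8.
Similarly for Rh via the father's Rh distribution: P(Rh-) = 1/8.
Independent loci: 3/8 × 1/8 = 3/64.

3/64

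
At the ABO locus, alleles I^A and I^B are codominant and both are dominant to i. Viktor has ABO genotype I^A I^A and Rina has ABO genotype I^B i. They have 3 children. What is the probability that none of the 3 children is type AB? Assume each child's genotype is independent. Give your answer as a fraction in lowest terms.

1/8

ABO cross I^A I^A × I^B i → 1/2 A, 1/2 AB.
So P(type AB) = 1/2 per child.
P(not type AB) = 1/2 for one child; (1/2)^3 = 1/8.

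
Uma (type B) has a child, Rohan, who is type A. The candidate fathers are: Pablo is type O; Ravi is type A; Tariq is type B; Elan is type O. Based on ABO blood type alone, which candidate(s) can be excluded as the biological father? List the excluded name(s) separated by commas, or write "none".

Pablo, Tariq, Elan

A candidate is excluded only if no genotype consistent with his phenotype could produce a type A child with a type B mother.
Pablo (type O): no genotype consistent with that phenotype can produce a type-A child with a type-B mother.
Tariq (type B): no genotype consistent with that phenotype can produce a type-A child with a type-B mother.
Elan (type O): no genotype consistent with that phenotype can produce a type-A child with a type-B mother.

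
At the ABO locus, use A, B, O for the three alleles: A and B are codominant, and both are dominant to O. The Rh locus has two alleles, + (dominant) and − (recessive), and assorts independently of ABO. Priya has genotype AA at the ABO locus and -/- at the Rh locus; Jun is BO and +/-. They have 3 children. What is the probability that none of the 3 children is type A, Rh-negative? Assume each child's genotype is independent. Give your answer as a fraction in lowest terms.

27/64

ABO cross AA × BO → 1/2 A, 1/2 AB.
Rh cross -/- × +/- → 1/2 Rh+, 1/2 Rh-; so P(type A, Rh-negative) = 1/2 × 1/2 = 1/4 per child.
P(not type A, Rh-negative) = 3/4 for one child; (3/4)^3 = 27/64.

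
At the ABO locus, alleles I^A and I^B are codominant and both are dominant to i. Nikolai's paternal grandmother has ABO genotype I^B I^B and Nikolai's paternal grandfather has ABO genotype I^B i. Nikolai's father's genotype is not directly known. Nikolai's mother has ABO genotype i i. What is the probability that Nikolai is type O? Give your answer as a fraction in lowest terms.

Nikolai's father's ABO genotype from I^B I^B × I^B i: 1/2 I^B I^B, 1/2 I^B i.
Crossing each possibility with the mother i i and summing P(type O): 1/2·0 + 1/2·1/2 = 1/4.

1/4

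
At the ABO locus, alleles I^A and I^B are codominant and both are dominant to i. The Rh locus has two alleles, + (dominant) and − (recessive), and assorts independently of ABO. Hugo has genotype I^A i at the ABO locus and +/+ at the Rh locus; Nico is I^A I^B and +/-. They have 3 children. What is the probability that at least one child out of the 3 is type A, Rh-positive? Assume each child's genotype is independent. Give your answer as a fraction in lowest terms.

7/8

ABO cross I^A i × I^A I^B → 1/2 A, 1/4 B, 1/4 AB.
Rh cross +/+ × +/- → 1 Rh+; so P(type A, Rh-positive) = 1/2 × 1 = 1/2 per child.
P(none) = (1/2)^3 = 1/8; P(at least one) = 1 − 1/8 = 7/8.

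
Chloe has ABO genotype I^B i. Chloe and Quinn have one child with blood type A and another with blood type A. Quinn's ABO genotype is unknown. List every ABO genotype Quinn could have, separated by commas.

I^A I^A, I^A I^B, I^A i

For each candidate genotype of Quinn, check whether crossing it with I^B i can produce every observed child phenotype.
  I^A I^A → possible child types {A, AB} ✓
  I^A I^B → possible child types {A, B, AB} ✓
  I^A i → possible child types {O, A, B, AB} ✓
  I^B I^B → possible child types {B} ✗
  I^B i → possible child types {O, B} ✗
  i i → possible child types {O, B} ✗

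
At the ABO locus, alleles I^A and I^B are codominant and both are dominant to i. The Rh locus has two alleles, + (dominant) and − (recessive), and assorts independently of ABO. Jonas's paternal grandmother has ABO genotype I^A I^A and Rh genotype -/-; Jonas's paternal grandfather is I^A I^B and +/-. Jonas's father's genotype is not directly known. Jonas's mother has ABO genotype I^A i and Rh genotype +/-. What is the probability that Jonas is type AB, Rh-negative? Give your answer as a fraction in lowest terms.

3/64

Jonas's father's ABO genotype from I^A I^A × I^A I^B: 1/2 I^A I^A, 1/2 I^A I^B.
Crossing each possibility with the mother I^A i and summing P(type AB): 1/2·0 + 1/2·1/4 = 1/8.
Similarly for Rh via the father's Rh distribution: P(Rh-) = 3/8.
Independent loci: 1/8 × 3/8 = 3/64.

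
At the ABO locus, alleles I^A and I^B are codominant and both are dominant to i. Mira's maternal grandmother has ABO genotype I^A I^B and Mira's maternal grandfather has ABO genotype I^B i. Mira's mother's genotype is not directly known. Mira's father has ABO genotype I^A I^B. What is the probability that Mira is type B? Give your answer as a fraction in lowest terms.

Mira's mother's ABO genotype from I^A I^B × I^B i: 1/4 I^A I^B, 1/4 I^A i, 1/4 I^B I^B, 1/4 I^B i.
Crossing each possibility with the father I^A I^B and summing P(type B): 1/4·1/4 + 1/4·1/4 + 1/4·1/2 + 1/4·1/2 = 3/8.

3/8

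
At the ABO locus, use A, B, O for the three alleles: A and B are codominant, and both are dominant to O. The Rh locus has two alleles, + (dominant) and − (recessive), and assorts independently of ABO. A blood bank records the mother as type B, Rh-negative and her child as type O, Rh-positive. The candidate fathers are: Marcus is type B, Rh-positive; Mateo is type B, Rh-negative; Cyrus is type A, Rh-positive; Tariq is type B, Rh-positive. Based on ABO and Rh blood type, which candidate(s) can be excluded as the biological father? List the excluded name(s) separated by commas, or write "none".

A candidate is excluded only if no genotype consistent with his phenotype could produce a type O, Rh-positive child with a type B, Rh-negative mother.
Mateo (type B, Rh-): no genotype consistent with that phenotype can produce a type-O Rh+ child with a type-B mother.

Mateo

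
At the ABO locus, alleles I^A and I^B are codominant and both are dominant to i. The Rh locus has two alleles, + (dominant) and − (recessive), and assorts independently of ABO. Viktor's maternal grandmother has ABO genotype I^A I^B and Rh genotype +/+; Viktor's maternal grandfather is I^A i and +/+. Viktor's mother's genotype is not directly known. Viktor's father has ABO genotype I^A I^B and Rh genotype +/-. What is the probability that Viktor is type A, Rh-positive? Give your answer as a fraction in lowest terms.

Viktor's mother's ABO genotype from I^A I^B × I^A i: 1/4 I^A I^A, 1/4 I^A I^B, 1/4 I^A i, 1/4 I^B i.
Crossing each possibility with the father I^A I^B and summing P(type A): 1/4·1/2 + 1/4·1/4 + 1/4·1/2 + 1/4·1/4 = 3/8.
Similarly for Rh via the mother's Rh distribution: P(Rh+) = 1.
Independent loci: 3/8 × 1 = 3/8.

3/8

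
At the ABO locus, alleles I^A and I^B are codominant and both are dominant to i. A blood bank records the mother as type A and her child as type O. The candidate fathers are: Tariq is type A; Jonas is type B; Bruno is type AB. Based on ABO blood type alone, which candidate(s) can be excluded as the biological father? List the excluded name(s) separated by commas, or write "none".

A candidate is excluded only if no genotype consistent with his phenotype could produce a type O child with a type A mother.
Bruno (type AB): no genotype consistent with that phenotype can produce a type-O child with a type-A mother.

Bruno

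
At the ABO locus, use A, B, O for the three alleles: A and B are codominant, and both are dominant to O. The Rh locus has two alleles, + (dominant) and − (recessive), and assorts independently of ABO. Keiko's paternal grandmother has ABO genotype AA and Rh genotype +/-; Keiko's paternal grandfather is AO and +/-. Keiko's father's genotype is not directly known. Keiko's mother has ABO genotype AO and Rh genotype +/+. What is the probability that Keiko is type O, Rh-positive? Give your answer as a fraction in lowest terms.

Keiko's father's ABO genotype from AA × AO: 1/2 AA, 1/2 AO.
Crossing each possibility with the mother AO and summing P(type O): 1/2·0 + 1/2·1/4 = 1/8.
Similarly for Rh via the father's Rh distribution: P(Rh+) = 1.
Independent loci: 1/8 × 1 = 1/8.

1/8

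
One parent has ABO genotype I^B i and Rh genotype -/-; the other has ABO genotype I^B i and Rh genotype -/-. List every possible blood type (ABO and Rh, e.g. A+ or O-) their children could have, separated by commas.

O-, B-

Gametes from I^B i × I^B i give offspring ABO genotypes I^B I^B, I^B i, i i, i.e. phenotypes O, B.
Rh cross -/- × -/- → phenotypes Rh-.
Combining independently: O-, B-.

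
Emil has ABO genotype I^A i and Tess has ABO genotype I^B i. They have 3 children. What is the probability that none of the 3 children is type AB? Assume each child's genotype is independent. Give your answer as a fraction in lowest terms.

ABO cross I^A i × I^B i → 1/4 O, 1/4 A, 1/4 B, 1/4 AB.
So P(type AB) = 1/4 per child.
P(not type AB) = 3/4 for one child; (3/4)^3 = 27/64.

27/64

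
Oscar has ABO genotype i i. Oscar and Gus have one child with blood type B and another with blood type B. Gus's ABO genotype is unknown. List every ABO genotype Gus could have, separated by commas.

For each candidate genotype of Gus, check whether crossing it with i i can produce every observed child phenotype.
  I^A I^A → possible child types {A} ✗
  I^A I^B → possible child types {A, B} ✓
  I^A i → possible child types {O, A} ✗
  I^B I^B → possible child types {B} ✓
  I^B i → possible child types {O, B} ✓
  i i → possible child types {O} ✗

I^A I^B, I^B I^B, I^B i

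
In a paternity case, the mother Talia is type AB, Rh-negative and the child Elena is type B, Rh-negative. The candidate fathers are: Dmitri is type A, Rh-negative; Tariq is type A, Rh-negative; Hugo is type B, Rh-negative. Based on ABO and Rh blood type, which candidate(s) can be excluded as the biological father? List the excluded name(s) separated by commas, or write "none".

A candidate is excluded only if no genotype consistent with his phenotype could produce a type B, Rh-negative child with a type AB, Rh-negative mother.
Every candidate has at least one consistent genotype combination, so none can be excluded.

none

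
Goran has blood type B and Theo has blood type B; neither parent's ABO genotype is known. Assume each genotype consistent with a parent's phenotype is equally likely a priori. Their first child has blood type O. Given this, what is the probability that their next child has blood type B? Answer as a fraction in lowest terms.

Possible genotypes: Goran ∈ {BB, BO}; Theo ∈ {BB, BO}.
Weight each parental genotype pair by prior × P(type-O child):
  BO × BO: posterior weight 1; P(next child type B) = 3/4.
Weighted sum = 3/4.

3/4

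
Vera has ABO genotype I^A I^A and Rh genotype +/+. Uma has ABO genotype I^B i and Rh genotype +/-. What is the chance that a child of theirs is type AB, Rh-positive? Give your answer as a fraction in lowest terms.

ABO cross I^A I^A × I^B i → offspring phenotypes: 1/2 A, 1/2 AB.
Rh cross +/+ × +/- → 1 Rh+.
Independent loci: P(type AB, Rh-positive) = 1/2 × 1 = 1/2.

1/2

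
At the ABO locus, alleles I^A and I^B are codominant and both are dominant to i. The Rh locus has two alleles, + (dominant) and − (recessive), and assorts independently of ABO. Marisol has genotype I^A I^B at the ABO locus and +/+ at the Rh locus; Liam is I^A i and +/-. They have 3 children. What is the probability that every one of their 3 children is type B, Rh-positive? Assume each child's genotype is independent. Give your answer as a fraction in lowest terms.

ABO cross I^A I^B × I^A i → 1/2 A, 1/4 B, 1/4 AB.
Rh cross +/+ × +/- → 1 Rh+; so P(type B, Rh-positive) = 1/4 × 1 = 1/4 per child.
All 3 independent: (1/4)^3 = 1/64.

1/64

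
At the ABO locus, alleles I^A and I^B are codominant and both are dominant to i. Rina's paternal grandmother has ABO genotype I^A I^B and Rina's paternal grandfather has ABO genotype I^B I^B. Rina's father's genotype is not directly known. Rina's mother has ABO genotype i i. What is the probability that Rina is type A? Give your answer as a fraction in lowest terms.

1/4

Rina's father's ABO genotype from I^A I^B × I^B I^B: 1/2 I^A I^B, 1/2 I^B I^B.
Crossing each possibility with the mother i i and summing P(type A): 1/2·1/2 + 1/2·0 = 1/4.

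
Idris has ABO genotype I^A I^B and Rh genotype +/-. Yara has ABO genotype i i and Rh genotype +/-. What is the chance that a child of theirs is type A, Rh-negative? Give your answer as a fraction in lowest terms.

1/8

ABO cross I^A I^B × i i → offspring phenotypes: 1/2 A, 1/2 B.
Rh cross +/- × +/- → 3/4 Rh+, 1/4 Rh-.
Independent loci: P(type A, Rh-negative) = 1/2 × 1/4 = 1/8.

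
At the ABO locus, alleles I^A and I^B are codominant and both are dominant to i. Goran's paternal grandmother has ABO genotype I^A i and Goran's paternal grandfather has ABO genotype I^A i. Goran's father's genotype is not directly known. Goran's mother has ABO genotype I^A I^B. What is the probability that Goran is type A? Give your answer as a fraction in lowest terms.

1/2

Goran's father's ABO genotype from I^A i × I^A i: 1/4 I^A I^A, 1/2 I^A i, 1/4 i i.
Crossing each possibility with the mother I^A I^B and summing P(type A): 1/4·1/2 + 1/2·1/2 + 1/4·1/2 = 1/2.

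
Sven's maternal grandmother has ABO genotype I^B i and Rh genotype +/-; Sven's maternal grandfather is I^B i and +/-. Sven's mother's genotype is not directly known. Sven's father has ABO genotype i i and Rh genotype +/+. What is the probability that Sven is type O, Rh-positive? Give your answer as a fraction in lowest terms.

1/2

Sven's mother's ABO genotype from I^B i × I^B i: 1/4 I^B I^B, 1/2 I^B i, 1/4 i i.
Crossing each possibility with the father i i and summing P(type O): 1/4·0 + 1/2·1/2 + 1/4·1 = 1/2.
Similarly for Rh via the mother's Rh distribution: P(Rh+) = 1.
Independent loci: 1/2 × 1 = 1/2.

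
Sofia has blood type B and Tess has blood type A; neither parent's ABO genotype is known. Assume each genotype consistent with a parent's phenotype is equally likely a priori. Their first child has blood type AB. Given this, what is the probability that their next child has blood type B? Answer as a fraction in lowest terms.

Possible genotypes: Sofia ∈ {I^B I^B, I^B i}; Tess ∈ {I^A I^A, I^A i}.
Weight each parental genotype pair by prior × P(type-AB child):
  I^B I^B × I^A I^A: posterior weight 4/9; P(next child type B) = 0.
  I^B I^B × I^A i: posterior weight 2/9; P(next child type B) = 1/2.
  I^B i × I^A I^A: posterior weight 2/9; P(next child type B) = 0.
  I^B i × I^A i: posterior weight 1/9; P(next child type B) = 1/4.
Weighted sum = 5/36.

5/36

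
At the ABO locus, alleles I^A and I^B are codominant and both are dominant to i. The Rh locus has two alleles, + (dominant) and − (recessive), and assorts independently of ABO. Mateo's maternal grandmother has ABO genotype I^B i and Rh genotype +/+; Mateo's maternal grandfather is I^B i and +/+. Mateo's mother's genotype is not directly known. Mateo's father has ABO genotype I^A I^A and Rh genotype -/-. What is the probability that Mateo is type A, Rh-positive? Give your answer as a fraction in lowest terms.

Mateo's mother's ABO genotype from I^B i × I^B i: 1/4 I^B I^B, 1/2 I^B i, 1/4 i i.
Crossing each possibility with the father I^A I^A and summing P(type A): 1/4·0 + 1/2·1/2 + 1/4·1 = 1/2.
Similarly for Rh via the mother's Rh distribution: P(Rh+) = 1.
Independent loci: 1/2 × 1 = 1/2.

1/2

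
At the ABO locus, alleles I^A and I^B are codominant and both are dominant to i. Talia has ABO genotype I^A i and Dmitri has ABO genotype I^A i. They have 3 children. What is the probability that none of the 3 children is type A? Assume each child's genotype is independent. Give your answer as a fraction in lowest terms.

1/64

ABO cross I^A i × I^A i → 1/4 O, 3/4 A.
So P(type A) = 3/4 per child.
P(not type A) = 1/4 for one child; (1/4)^3 = 1/64.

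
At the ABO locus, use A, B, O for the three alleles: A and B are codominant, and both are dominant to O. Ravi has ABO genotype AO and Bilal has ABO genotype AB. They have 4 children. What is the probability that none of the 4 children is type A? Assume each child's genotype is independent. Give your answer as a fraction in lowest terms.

1/16

ABO cross AO × AB → 1/2 A, 1/4 B, 1/4 AB.
So P(type A) = 1/2 per child.
P(not type A) = 1/2 for one child; (1/2)^4 = 1/16.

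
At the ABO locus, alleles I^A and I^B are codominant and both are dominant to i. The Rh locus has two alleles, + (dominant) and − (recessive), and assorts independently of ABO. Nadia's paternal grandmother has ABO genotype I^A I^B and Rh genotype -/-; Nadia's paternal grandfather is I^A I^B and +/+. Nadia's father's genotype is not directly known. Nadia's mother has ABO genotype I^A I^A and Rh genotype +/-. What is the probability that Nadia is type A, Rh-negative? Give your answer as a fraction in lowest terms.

Nadia's father's ABO genotype from I^A I^B × I^A I^B: 1/4 I^A I^A, 1/2 I^A I^B, 1/4 I^B I^B.
Crossing each possibility with the mother I^A I^A and summing P(type A): 1/4·1 + 1/2·1/2 + 1/4·0 = 1/2.
Similarly for Rh via the father's Rh distribution: P(Rh-) = 1/4.
Independent loci: 1/2 × 1/4 = 1/8.

1/8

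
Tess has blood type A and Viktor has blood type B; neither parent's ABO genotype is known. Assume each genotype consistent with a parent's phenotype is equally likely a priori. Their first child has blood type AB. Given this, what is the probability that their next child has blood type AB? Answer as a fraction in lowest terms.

25/36

Possible genotypes: Tess ∈ {AA, AO}; Viktor ∈ {BB, BO}.
Weight each parental genotype pair by prior × P(type-AB child):
  AA × BB: posterior weight 4/9; P(next child type AB) = 1.
  AA × BO: posterior weight 2/9; P(next child type AB) = 1/2.
  AO × BB: posterior weight 2/9; P(next child type AB) = 1/2.
  AO × BO: posterior weight 1/9; P(next child type AB) = 1/4.
Weighted sum = 25/36.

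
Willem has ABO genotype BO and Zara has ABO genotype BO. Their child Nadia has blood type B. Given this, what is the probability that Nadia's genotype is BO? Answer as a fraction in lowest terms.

2/3

Cross BO × BO → 1/4 BB, 1/2 BO, 1/4 OO.
Type-B genotypes among offspring: BB (1/4), BO (1/2); total 3/4.
P(BO | type B) = (1/2) / (3/4) = 2/3.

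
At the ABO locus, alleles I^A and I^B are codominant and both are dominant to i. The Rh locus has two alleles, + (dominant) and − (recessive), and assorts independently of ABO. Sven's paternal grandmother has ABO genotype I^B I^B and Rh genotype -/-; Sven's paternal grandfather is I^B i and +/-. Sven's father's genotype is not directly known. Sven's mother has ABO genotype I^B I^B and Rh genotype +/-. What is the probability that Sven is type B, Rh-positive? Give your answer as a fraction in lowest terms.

Sven's father's ABO genotype from I^B I^B × I^B i: 1/2 I^B I^B, 1/2 I^B i.
Crossing each possibility with the mother I^B I^B and summing P(type B): 1/2·1 + 1/2·1 = 1.
Similarly for Rh via the father's Rh distribution: P(Rh+) = 5/8.
Independent loci: 1 × 5/8 = 5/8.

5/8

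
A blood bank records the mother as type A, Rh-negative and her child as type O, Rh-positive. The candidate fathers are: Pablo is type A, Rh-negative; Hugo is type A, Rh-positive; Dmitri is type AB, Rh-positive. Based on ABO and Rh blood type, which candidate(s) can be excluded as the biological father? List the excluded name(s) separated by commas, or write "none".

A candidate is excluded only if no genotype consistent with his phenotype could produce a type O, Rh-positive child with a type A, Rh-negative mother.
Pablo (type A, Rh-): no genotype consistent with that phenotype can produce a type-O Rh+ child with a type-A mother.
Dmitri (type AB, Rh+): no genotype consistent with that phenotype can produce a type-O Rh+ child with a type-A mother.

Pablo, Dmitri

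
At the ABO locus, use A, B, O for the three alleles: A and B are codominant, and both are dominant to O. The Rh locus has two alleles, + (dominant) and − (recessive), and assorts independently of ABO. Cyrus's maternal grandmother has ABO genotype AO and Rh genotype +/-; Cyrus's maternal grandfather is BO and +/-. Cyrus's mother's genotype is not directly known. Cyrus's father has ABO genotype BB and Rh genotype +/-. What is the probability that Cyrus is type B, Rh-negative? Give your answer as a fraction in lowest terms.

3/16

Cyrus's mother's ABO genotype from AO × BO: 1/4 AB, 1/4 AO, 1/4 BO, 1/4 OO.
Crossing each possibility with the father BB and summing P(type B): 1/4·1/2 + 1/4·1/2 + 1/4·1 + 1/4·1 = 3/4.
Similarly for Rh via the mother's Rh distribution: P(Rh-) = 1/4.
Independent loci: 3/4 × 1/4 = 3/16.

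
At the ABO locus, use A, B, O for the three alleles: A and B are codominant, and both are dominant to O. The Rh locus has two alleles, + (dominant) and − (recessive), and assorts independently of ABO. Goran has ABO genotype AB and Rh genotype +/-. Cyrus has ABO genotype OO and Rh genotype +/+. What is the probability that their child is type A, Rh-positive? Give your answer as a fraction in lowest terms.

1/2

ABO cross AB × OO → offspring phenotypes: 1/2 A, 1/2 B.
Rh cross +/- × +/+ → 1 Rh+.
Independent loci: P(type A, Rh-positive) = 1/2 × 1 = 1/2.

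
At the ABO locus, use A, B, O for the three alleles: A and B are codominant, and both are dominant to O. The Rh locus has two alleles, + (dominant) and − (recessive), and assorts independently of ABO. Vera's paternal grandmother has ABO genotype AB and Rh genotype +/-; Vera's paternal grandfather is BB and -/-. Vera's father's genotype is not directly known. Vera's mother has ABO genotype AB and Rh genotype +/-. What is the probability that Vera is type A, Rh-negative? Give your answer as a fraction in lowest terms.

3/64

Vera's father's ABO genotype from AB × BB: 1/2 AB, 1/2 BB.
Crossing each possibility with the mother AB and summing P(type A): 1/2·1/4 + 1/2·0 = 1/8.
Similarly for Rh via the father's Rh distribution: P(Rh-) = 3/8.
Independent loci: 1/8 × 3/8 = 3/64.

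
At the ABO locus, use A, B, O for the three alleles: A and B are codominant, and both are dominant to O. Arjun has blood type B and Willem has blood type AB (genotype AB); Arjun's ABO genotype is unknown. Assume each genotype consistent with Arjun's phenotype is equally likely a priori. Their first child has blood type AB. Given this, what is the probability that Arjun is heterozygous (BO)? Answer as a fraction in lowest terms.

Possible genotypes: Arjun ∈ {BB, BO}; Willem ∈ {AB}.
Weight each parental genotype pair by prior × P(type-AB child):
  BB × AB: posterior weight 2/3.
  BO × AB: posterior weight 1/3.
Sum the posterior weight over pairs where Arjun is BO: 1/3.

1/3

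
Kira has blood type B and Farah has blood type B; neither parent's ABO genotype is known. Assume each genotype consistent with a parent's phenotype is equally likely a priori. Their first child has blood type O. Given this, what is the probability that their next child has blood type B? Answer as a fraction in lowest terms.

3/4

Possible genotypes: Kira ∈ {I^B I^B, I^B i}; Farah ∈ {I^B I^B, I^B i}.
Weight each parental genotype pair by prior × P(type-O child):
  I^B i × I^B i: posterior weight 1; P(next child type B) = 3/4.
Weighted sum = 3/4.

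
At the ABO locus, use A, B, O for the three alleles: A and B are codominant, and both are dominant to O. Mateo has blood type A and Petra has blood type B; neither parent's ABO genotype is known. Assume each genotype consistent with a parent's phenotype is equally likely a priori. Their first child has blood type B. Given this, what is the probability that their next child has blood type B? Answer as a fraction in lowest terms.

Possible genotypes: Mateo ∈ {AA, AO}; Petra ∈ {BB, BO}.
Weight each parental genotype pair by prior × P(type-B child):
  AO × BB: posterior weight 2/3; P(next child type B) = 1/2.
  AO × BO: posterior weight 1/3; P(next child type B) = 1/4.
Weighted sum = 5/12.

5/12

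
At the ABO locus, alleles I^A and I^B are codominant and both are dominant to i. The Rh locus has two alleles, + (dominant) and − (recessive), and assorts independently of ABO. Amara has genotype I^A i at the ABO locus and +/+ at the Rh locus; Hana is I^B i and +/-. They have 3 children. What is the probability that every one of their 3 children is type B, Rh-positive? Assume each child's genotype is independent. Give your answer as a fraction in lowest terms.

1/64

ABO cross I^A i × I^B i → 1/4 O, 1/4 A, 1/4 B, 1/4 AB.
Rh cross +/+ × +/- → 1 Rh+; so P(type B, Rh-positive) = 1/4 × 1 = 1/4 per child.
All 3 independent: (1/4)^3 = 1/64.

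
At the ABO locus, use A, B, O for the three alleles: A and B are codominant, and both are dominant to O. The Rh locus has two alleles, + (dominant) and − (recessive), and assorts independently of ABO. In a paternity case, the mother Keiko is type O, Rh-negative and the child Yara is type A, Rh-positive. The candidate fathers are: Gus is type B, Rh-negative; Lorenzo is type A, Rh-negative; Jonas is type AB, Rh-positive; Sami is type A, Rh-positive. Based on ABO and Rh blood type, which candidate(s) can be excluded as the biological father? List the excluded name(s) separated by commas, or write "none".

Gus, Lorenzo

A candidate is excluded only if no genotype consistent with his phenotype could produce a type A, Rh-positive child with a type O, Rh-negative mother.
Gus (type B, Rh-): no genotype consistent with that phenotype can produce a type-A Rh+ child with a type-O mother.
Lorenzo (type A, Rh-): no genotype consistent with that phenotype can produce a type-A Rh+ child with a type-O mother.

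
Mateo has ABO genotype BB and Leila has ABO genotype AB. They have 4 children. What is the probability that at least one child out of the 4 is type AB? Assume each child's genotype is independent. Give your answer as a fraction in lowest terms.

15/16

ABO cross BB × AB → 1/2 B, 1/2 AB.
So P(type AB) = 1/2 per child.
P(none) = (1/2)^4 = 1/16; P(at least one) = 1 − 1/16 = 15/16.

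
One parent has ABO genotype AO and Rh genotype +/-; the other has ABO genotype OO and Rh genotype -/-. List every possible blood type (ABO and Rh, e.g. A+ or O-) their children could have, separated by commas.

O+, O-, A+, A-

Gametes from AO × OO give offspring ABO genotypes AO, OO, i.e. phenotypes O, A.
Rh cross +/- × -/- → phenotypes Rh+, Rh-.
Combining independently: O+, O-, A+, A-.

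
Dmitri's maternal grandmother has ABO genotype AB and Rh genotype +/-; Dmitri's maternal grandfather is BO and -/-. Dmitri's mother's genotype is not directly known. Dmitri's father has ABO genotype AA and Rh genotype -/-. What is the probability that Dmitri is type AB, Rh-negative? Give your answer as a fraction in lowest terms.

Dmitri's mother's ABO genotype from AB × BO: 1/4 AB, 1/4 AO, 1/4 BB, 1/4 BO.
Crossing each possibility with the father AA and summing P(type AB): 1/4·1/2 + 1/4·0 + 1/4·1 + 1/4·1/2 = 1/2.
Similarly for Rh via the mother's Rh distribution: P(Rh-) = 3/4.
Independent loci: 1/2 × 3/4 = 3/8.

3/8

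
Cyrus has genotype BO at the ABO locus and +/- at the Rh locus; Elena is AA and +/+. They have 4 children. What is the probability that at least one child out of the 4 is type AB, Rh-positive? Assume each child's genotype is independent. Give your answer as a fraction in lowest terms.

15/16

ABO cross BO × AA → 1/2 A, 1/2 AB.
Rh cross +/- × +/+ → 1 Rh+; so P(type AB, Rh-positive) = 1/2 × 1 = 1/2 per child.
P(none) = (1/2)^4 = 1/16; P(at least one) = 1 − 1/16 = 15/16.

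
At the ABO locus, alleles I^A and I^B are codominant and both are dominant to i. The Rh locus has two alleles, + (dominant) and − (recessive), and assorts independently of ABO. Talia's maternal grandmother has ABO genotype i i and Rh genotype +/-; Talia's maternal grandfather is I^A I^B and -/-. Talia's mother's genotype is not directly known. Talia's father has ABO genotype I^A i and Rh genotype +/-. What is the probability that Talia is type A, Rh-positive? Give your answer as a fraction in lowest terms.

Talia's mother's ABO genotype from i i × I^A I^B: 1/2 I^A i, 1/2 I^B i.
Crossing each possibility with the father I^A i and summing P(type A): 1/2·3/4 + 1/2·1/4 = 1/2.
Similarly for Rh via the mother's Rh distribution: P(Rh+) = 5/8.
Independent loci: 1/2 × 5/8 = 5/16.

5/16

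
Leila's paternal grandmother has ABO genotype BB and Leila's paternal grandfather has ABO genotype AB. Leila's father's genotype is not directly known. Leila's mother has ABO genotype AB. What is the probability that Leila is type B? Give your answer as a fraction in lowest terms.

Leila's father's ABO genotype from BB × AB: 1/2 AB, 1/2 BB.
Crossing each possibility with the mother AB and summing P(type B): 1/2·1/4 + 1/2·1/2 = 3/8.

3/8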